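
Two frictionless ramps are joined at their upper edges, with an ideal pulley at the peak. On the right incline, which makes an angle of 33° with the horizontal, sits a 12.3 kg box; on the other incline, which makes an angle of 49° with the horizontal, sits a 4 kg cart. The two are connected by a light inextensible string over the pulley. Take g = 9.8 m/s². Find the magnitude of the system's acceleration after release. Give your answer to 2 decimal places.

Resolve each weight along its own incline: the 12.3 kg mass has component 12.3 × 9.8 × sin 33° = 65.651 N down its slope, and the 4 kg mass has 4 × 9.8 × sin 49° = 29.585 N down its slope.
The 12.3 kg side's 65.651 N exceeds the other side's 29.585 N, so that mass slides down and the 4 kg mass slides up. Taking that direction as positive, Newton's second law for the whole system gives 65.651 − 29.585 = (12.3 + 4) a, so a = 36.066 / 16.3 = 2.2126 m/s².

2.21 m/s²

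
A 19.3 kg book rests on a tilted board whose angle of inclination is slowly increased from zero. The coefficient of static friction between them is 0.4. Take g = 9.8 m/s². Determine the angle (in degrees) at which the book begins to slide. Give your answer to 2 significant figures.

At the threshold of sliding, static friction is at its maximum μ_s N and exactly balances the weight component along the incline: mg sin θ = μ_s mg cos θ.
Hence tan θ = μ_s = 0.4, so θ = arctan(0.4) = 21.8014°.

22°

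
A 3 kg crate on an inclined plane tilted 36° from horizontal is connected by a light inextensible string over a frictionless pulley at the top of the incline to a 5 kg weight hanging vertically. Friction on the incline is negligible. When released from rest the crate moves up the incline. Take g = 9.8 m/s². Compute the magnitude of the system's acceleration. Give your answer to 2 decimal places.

3.96 m/s²

For the crate on the incline: the weight component along the slope is m₁g sin 36° = 3 × 9.8 × 0.5878 = 17.281 N and the normal force is N = m₁g cos 36° = 23.785 N.
Newton's second law for the crate (up-slope positive): T − 17.281 = 3 a. For the hanging weight (downward positive): 5 × 9.8 − T = 5 a.
Adding the two equations eliminates T: 31.719 = 8 a, so a = 3.9649 m/s².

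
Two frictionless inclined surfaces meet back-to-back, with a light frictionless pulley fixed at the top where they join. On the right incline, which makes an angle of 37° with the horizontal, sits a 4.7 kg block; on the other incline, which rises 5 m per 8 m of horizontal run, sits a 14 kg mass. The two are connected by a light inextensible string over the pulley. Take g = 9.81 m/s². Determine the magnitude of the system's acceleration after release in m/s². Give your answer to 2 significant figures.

Resolve each weight along its own incline: the 4.7 kg mass has component 4.7 × 9.81 × sin 37° = 27.748 N down its slope, and the 14 kg mass has 14 × 9.81 × sin 32.01° = 72.790 N down its slope.
The 14 kg side's 72.790 N exceeds the other side's 27.748 N, so that mass slides down and the 4.7 kg mass slides up. Taking that direction as positive, Newton's second law for the whole system gives 72.790 − 27.748 = (4.7 + 14) a, so a = 45.042 / 18.7 = 2.4087 m/s².

2.4 m/s²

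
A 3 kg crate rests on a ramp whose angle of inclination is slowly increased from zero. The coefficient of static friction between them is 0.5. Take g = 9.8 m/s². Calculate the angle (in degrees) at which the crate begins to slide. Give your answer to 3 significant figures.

At the threshold of sliding, static friction is at its maximum μ_s N and exactly balances the weight component along the incline: mg sin θ = μ_s mg cos θ.
Hence tan θ = μ_s = 0.5, so θ = arctan(0.5) = 26.5651°.

26.6°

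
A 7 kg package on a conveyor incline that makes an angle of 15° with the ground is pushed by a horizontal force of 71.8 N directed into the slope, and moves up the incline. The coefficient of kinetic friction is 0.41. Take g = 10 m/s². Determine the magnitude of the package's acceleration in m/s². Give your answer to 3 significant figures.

The horizontal push has components F cos 15° = 71.8 × 0.9659 = 69.352 N up the incline and F sin 15° = 71.8 × 0.2588 = 18.582 N pressing into the surface.
The normal force is therefore N = mg cos 15° + F sin 15° = 67.613 + 18.582 = 86.195 N, and kinetic friction down the slope is μN = 0.41 × 86.195 = 35.340 N.
Along the incline: F cos 15° − mg sin 15° − μN = ma, so 69.352 − 18.116 − 35.340 = 7 a, giving a = 2.2709 m/s².

2.27 m/s²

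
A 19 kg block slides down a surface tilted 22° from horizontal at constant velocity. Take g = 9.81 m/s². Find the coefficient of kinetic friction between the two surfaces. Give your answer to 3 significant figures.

0.404

At constant velocity the net force along the incline is zero: mg sin 22° = μ mg cos 22°.
So μ = tan 22° = 0.3746 / 0.9272 = 0.4040.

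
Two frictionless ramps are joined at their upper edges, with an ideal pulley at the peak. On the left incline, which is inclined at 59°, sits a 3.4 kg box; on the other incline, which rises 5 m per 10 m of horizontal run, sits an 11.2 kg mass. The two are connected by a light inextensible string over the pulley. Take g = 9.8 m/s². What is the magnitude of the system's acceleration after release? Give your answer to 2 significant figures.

Resolve each weight along its own incline: the 3.4 kg mass has component 3.4 × 9.8 × sin 59° = 28.561 N down its slope, and the 11.2 kg mass has 11.2 × 9.8 × sin 26.57° = 49.086 N down its slope.
The 11.2 kg side's 49.086 N exceeds the other side's 28.561 N, so that mass slides down and the 3.4 kg mass slides up. Taking that direction as positive, Newton's second law for the whole system gives 49.086 − 28.561 = (3.4 + 11.2) a, so a = 20.525 / 14.6 = 1.4058 m/s².

1.4 m/s²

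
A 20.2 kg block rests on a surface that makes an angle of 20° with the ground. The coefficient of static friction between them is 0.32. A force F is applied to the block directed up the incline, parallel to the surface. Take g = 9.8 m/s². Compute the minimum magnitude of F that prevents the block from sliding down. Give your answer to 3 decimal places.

8.179 N

The normal force is N = mg cos 20° = 186.022 N. With F at its minimum the block is on the verge of sliding down, so static friction is at its maximum μ_s N = 0.32 × 186.022 = 59.527 N and acts up the slope.
Equilibrium along the incline: F + μ_s N = mg sin 20°, so F = 67.706 − 59.527 = 8.179 N.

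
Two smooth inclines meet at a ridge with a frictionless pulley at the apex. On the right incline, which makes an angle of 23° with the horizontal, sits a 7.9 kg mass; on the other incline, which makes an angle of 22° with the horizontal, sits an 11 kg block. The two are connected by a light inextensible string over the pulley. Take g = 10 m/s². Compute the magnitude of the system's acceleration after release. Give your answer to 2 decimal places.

Resolve each weight along its own incline: the 7.9 kg mass has component 7.9 × 10 × sin 23° = 30.868 N down its slope, and the 11 kg mass has 11 × 10 × sin 22° = 41.207 N down its slope.
The 11 kg side's 41.207 N exceeds the other side's 30.868 N, so that mass slides down and the 7.9 kg mass slides up. Taking that direction as positive, Newton's second law for the whole system gives 41.207 − 30.868 = (7.9 + 11) a, so a = 10.339 / 18.9 = 0.5470 m/s².

0.55 m/s²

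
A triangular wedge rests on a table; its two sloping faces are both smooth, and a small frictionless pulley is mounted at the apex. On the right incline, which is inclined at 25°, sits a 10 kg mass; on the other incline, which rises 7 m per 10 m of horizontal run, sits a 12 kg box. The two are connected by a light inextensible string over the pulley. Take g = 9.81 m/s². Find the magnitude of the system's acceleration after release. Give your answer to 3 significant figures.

1.18 m/s²

Resolve each weight along its own incline: the 10 kg mass has component 10 × 9.81 × sin 25° = 41.459 N down its slope, and the 12 kg mass has 12 × 9.81 × sin 34.99° = 67.508 N down its slope.
The 12 kg side's 67.508 N exceeds the other side's 41.459 N, so that mass slides down and the 10 kg mass slides up. Taking that direction as positive, Newton's second law for the whole system gives 67.508 − 41.459 = (10 + 12) a, so a = 26.049 / 22 = 1.1840 m/s².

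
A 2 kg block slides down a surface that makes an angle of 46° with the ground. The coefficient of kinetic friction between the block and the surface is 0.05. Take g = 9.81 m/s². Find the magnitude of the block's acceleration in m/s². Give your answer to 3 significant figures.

Resolving the weight along the incline: the component pulling the block down the slope is mg sin 46° = 2 × 9.81 × 0.7193 = 14.113 N, and the normal force is N = mg cos 46° = 2 × 9.81 × 0.6947 = 13.630 N.
Kinetic friction acts up the slope with magnitude f = μN = 0.05 × 13.630 = 0.682 N.
Net force along the incline is 14.113 − 0.682 = 13.431 N, so a = 13.431 / 2 = 6.7155 m/s².

6.72 m/s²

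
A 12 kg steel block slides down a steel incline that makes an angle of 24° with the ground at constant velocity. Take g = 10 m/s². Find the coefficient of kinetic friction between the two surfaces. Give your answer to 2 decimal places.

At constant velocity the net force along the incline is zero: mg sin 24° = μ mg cos 24°.
So μ = tan 24° = 0.4067 / 0.9135 = 0.4452.

0.45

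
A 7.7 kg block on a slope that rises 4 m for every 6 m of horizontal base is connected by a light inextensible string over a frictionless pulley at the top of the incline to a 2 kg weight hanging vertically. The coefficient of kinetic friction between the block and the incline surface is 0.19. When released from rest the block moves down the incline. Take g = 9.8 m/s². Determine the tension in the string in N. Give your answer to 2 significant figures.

For the block on the incline: the weight component along the slope is m₁g sin 33.69° = 7.7 × 9.8 × 0.5547 = 41.858 N and the normal force is N = m₁g cos 33.69° = 62.787 N.
Kinetic friction opposes the block's motion down the incline: f = μN = 0.19 × 62.787 = 11.930 N acting up the slope.
Newton's second law for the block (down-slope positive): 41.858 − 11.930 − T = 7.7 a. For the hanging weight (upward positive): T − 2 × 9.8 = 2 a.
Adding the two equations eliminates T: 10.328 = 9.7 a, so a = 1.0647 m/s².
Then from the hanging weight's equation, T = 2 × (9.8 + 1.0647) = 21.729 N.

22 N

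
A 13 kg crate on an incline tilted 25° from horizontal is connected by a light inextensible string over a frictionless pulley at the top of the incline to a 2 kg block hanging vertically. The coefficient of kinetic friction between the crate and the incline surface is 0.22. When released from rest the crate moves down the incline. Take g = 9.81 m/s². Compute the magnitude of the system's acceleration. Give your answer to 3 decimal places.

For the crate on the incline: the weight component along the slope is m₁g sin 25° = 13 × 9.81 × 0.4226 = 53.894 N and the normal force is N = m₁g cos 25° = 115.581 N.
Kinetic friction opposes the crate's motion down the incline: f = μN = 0.22 × 115.581 = 25.428 N acting up the slope.
Newton's second law for the crate (down-slope positive): 53.894 − 25.428 − T = 13 a. For the hanging block (upward positive): T − 2 × 9.81 = 2 a.
Adding the two equations eliminates T: 8.846 = 15 a, so a = 0.5897 m/s².

0.590 m/s²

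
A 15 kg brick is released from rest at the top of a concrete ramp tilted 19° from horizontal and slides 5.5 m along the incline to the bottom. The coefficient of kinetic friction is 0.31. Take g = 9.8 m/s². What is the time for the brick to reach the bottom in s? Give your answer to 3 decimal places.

The weight component along the incline is mg sin 19° = 47.859 N and the normal force is N = mg cos 19° = 138.991 N.
Friction up the slope is f = μN = 0.31 × 138.991 = 43.087 N, so the net downslope force is 47.859 − 43.087 = 4.772 N and a = 4.772 / 15 = 0.3181 m/s².
Starting from rest, L = ½at², so t = √(2L/a) = √(2 × 5.5 / 0.3181) = 5.8805 s.

5.881 s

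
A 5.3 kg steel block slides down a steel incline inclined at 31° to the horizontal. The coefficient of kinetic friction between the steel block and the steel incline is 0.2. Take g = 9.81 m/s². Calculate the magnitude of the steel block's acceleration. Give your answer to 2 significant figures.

3.4 m/s²

Resolving the weight along the incline: the component pulling the steel block down the slope is mg sin 31° = 5.3 × 9.81 × 0.5150 = 26.776 N, and the normal force is N = mg cos 31° = 5.3 × 9.81 × 0.8572 = 44.568 N.
Kinetic friction acts up the slope with magnitude f = μN = 0.2 × 44.568 = 8.914 N.
Net force along the incline is 26.776 − 8.914 = 17.862 N, so a = 17.862 / 5.3 = 3.3702 m/s².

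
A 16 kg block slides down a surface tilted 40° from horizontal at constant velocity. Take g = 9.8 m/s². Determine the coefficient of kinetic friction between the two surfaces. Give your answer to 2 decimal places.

At constant velocity the net force along the incline is zero: mg sin 40° = μ mg cos 40°.
So μ = tan 40° = 0.6428 / 0.7660 = 0.8392.

0.84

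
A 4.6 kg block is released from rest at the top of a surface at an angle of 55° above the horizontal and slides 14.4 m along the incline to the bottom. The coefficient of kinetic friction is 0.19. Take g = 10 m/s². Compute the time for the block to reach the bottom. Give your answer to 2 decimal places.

2.01 s

The weight component along the incline is mg sin 55° = 37.681 N and the normal force is N = mg cos 55° = 26.385 N.
Friction up the slope is f = μN = 0.19 × 26.385 = 5.013 N, so the net downslope force is 37.681 − 5.013 = 32.668 N and a = 32.668 / 4.6 = 7.1017 m/s².
Starting from rest, L = ½at², so t = √(2L/a) = √(2 × 14.4 / 7.1017) = 2.0138 s.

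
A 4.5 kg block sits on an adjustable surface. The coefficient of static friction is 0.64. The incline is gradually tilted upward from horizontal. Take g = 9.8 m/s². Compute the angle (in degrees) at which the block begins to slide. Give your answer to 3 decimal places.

At the threshold of sliding, static friction is at its maximum μ_s N and exactly balances the weight component along the incline: mg sin θ = μ_s mg cos θ.
Hence tan θ = μ_s = 0.64, so θ = arctan(0.64) = 32.6192°.

32.619°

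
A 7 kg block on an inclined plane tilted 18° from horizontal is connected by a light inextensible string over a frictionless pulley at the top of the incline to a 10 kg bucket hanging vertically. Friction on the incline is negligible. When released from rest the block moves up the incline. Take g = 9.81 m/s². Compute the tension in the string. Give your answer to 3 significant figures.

For the block on the incline: the weight component along the slope is m₁g sin 18° = 7 × 9.81 × 0.3090 = 21.219 N and the normal force is N = m₁g cos 18° = 65.309 N.
Newton's second law for the block (up-slope positive): T − 21.219 = 7 a. For the hanging bucket (downward positive): 10 × 9.81 − T = 10 a.
Adding the two equations eliminates T: 76.881 = 17 a, so a = 4.5224 m/s².
Then from the hanging bucket's equation, T = 10 × (9.81 − 4.5224) = 52.876 N.

52.9 N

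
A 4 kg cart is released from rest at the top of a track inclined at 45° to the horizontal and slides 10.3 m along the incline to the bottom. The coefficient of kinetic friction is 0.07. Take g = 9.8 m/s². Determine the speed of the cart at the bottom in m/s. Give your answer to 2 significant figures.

12 m/s

The weight component along the incline is mg sin 45° = 27.719 N and the normal force is N = mg cos 45° = 27.719 N.
Friction up the slope is f = μN = 0.07 × 27.719 = 1.940 N, so the net downslope force is 27.719 − 1.940 = 25.779 N and a = 25.779 / 4 = 6.4447 m/s².
Starting from rest over a distance of 10.3 m, v² = 2aL = 2 × 6.4447 × 10.3 = 132.7608, so v = 11.5222 m/s.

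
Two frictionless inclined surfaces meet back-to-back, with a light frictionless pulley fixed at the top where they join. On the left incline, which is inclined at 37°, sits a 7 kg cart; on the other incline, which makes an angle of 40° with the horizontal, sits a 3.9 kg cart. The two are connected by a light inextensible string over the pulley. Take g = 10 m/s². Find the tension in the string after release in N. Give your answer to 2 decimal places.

Resolve each weight along its own incline: the 7 kg mass has component 7 × 10 × sin 37° = 42.127 N down its slope, and the 3.9 kg mass has 3.9 × 10 × sin 40° = 25.069 N down its slope.
The 7 kg side's 42.127 N exceeds the other side's 25.069 N, so that mass slides down and the 3.9 kg mass slides up. Taking that direction as positive, Newton's second law for the whole system gives 42.127 − 25.069 = (7 + 3.9) a, so a = 17.058 / 10.9 = 1.5650 m/s².
For the 3.9 kg mass (up-slope positive): T − 25.069 = 3.9 × 1.5650, so T = 31.172 N.

31.17 N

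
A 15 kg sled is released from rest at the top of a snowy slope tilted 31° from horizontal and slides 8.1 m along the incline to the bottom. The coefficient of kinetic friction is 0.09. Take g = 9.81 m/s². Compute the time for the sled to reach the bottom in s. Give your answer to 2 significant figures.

1.9 s

The weight component along the incline is mg sin 31° = 75.788 N and the normal force is N = mg cos 31° = 126.132 N.
Friction up the slope is f = μN = 0.09 × 126.132 = 11.352 N, so the net downslope force is 75.788 − 11.352 = 64.436 N and a = 64.436 / 15 = 4.2957 m/s².
Starting from rest, L = ½at², so t = √(2L/a) = √(2 × 8.1 / 4.2957) = 1.9420 s.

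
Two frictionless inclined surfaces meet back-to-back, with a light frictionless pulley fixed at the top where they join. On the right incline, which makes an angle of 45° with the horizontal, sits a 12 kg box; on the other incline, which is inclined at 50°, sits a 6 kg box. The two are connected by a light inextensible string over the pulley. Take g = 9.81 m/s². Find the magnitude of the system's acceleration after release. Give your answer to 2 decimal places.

2.12 m/s²

Resolve each weight along its own incline: the 12 kg mass has component 12 × 9.81 × sin 45° = 83.241 N down its slope, and the 6 kg mass has 6 × 9.81 × sin 50° = 45.089 N down its slope.
The 12 kg side's 83.241 N exceeds the other side's 45.089 N, so that mass slides down and the 6 kg mass slides up. Taking that direction as positive, Newton's second law for the whole system gives 83.241 − 45.089 = (12 + 6) a, so a = 38.152 / 18 = 2.1196 m/s².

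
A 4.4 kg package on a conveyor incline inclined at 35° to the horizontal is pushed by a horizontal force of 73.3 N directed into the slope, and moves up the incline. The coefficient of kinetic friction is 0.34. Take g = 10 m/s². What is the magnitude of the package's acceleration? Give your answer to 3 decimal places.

1.877 m/s²

The horizontal push has components F cos 35° = 73.3 × 0.8192 = 60.047 N up the incline and F sin 35° = 73.3 × 0.5736 = 42.045 N pressing into the surface.
The normal force is therefore N = mg cos 35° + F sin 35° = 36.045 + 42.045 = 78.090 N, and kinetic friction down the slope is μN = 0.34 × 78.090 = 26.551 N.
Along the incline: F cos 35° − mg sin 35° − μN = ma, so 60.047 − 25.238 − 26.551 = 4.4 a, giving a = 1.8768 m/s².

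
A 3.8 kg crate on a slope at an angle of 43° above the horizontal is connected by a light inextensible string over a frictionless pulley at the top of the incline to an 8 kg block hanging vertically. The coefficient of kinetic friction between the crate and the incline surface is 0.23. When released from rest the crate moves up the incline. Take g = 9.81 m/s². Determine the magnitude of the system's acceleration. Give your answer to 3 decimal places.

For the crate on the incline: the weight component along the slope is m₁g sin 43° = 3.8 × 9.81 × 0.6820 = 25.424 N and the normal force is N = m₁g cos 43° = 27.263 N.
Kinetic friction opposes the crate's motion up the incline: f = μN = 0.23 × 27.263 = 6.270 N acting down the slope.
Newton's second law for the crate (up-slope positive): T − 25.424 − 6.270 = 3.8 a. For the hanging block (downward positive): 8 × 9.81 − T = 8 a.
Adding the two equations eliminates T: 46.786 = 11.8 a, so a = 3.9649 m/s².

3.965 m/s²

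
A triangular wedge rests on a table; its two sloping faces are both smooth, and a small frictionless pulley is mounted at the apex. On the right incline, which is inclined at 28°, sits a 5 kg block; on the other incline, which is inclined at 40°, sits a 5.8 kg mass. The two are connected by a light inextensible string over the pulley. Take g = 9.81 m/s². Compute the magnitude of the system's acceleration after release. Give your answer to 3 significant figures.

1.25 m/s²

Resolve each weight along its own incline: the 5 kg mass has component 5 × 9.81 × sin 28° = 23.028 N down its slope, and the 5.8 kg mass has 5.8 × 9.81 × sin 40° = 36.573 N down its slope.
The 5.8 kg side's 36.573 N exceeds the other side's 23.028 N, so that mass slides down and the 5 kg mass slides up. Taking that direction as positive, Newton's second law for the whole system gives 36.573 − 23.028 = (5 + 5.8) a, so a = 13.545 / 10.8 = 1.2542 m/s².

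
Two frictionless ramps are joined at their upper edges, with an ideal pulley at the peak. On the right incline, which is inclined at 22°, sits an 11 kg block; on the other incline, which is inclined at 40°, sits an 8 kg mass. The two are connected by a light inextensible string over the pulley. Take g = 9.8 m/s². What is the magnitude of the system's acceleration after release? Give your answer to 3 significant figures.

0.527 m/s²

Resolve each weight along its own incline: the 11 kg mass has component 11 × 9.8 × sin 22° = 40.383 N down its slope, and the 8 kg mass has 8 × 9.8 × sin 40° = 50.395 N down its slope.
The 8 kg side's 50.395 N exceeds the other side's 40.383 N, so that mass slides down and the 11 kg mass slides up. Taking that direction as positive, Newton's second law for the whole system gives 50.395 − 40.383 = (11 + 8) a, so a = 10.012 / 19 = 0.5269 m/s².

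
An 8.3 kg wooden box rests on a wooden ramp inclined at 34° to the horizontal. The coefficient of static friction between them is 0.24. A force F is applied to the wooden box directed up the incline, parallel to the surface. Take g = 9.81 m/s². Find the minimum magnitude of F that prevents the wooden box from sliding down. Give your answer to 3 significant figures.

The normal force is N = mg cos 34° = 67.503 N. With F at its minimum the wooden box is on the verge of sliding down, so static friction is at its maximum μ_s N = 0.24 × 67.503 = 16.201 N and acts up the slope.
Equilibrium along the incline: F + μ_s N = mg sin 34°, so F = 45.531 − 16.201 = 29.330 N.

29.3 N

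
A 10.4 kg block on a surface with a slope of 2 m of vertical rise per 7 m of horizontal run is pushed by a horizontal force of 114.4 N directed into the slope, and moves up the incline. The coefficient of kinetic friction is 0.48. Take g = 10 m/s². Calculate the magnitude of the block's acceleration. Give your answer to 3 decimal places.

1.764 m/s²

The horizontal push has components F cos 15.95° = 114.4 × 0.9615 = 109.996 N up the incline and F sin 15.95° = 114.4 × 0.2747 = 31.426 N pressing into the surface.
The normal force is therefore N = mg cos 15.95° + F sin 15.95° = 99.996 + 31.426 = 131.422 N, and kinetic friction down the slope is μN = 0.48 × 131.422 = 63.083 N.
Along the incline: F cos 15.95° − mg sin 15.95° − μN = ma, so 109.996 − 28.569 − 63.083 = 10.4 a, giving a = 1.7638 m/s².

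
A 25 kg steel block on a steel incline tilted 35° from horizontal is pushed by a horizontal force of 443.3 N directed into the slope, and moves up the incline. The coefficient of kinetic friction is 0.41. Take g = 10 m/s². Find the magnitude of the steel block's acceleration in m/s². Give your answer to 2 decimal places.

1.26 m/s²

The horizontal push has components F cos 35° = 443.3 × 0.8192 = 363.151 N up the incline and F sin 35° = 443.3 × 0.5736 = 254.277 N pressing into the surface.
The normal force is therefore N = mg cos 35° + F sin 35° = 204.800 + 254.277 = 459.077 N, and kinetic friction down the slope is μN = 0.41 × 459.077 = 188.222 N.
Along the incline: F cos 35° − mg sin 35° − μN = ma, so 363.151 − 143.400 − 188.222 = 25 a, giving a = 1.2612 m/s².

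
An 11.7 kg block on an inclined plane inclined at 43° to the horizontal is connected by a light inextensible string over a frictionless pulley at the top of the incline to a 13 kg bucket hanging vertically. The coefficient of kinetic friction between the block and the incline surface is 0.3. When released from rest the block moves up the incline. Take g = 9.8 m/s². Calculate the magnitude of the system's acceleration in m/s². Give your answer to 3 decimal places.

For the block on the incline: the weight component along the slope is m₁g sin 43° = 11.7 × 9.8 × 0.6820 = 78.198 N and the normal force is N = m₁g cos 43° = 83.857 N.
Kinetic friction opposes the block's motion up the incline: f = μN = 0.3 × 83.857 = 25.157 N acting down the slope.
Newton's second law for the block (up-slope positive): T − 78.198 − 25.157 = 11.7 a. For the hanging bucket (downward positive): 13 × 9.8 − T = 13 a.
Adding the two equations eliminates T: 24.045 = 24.7 a, so a = 0.9735 m/s².

0.973 m/s²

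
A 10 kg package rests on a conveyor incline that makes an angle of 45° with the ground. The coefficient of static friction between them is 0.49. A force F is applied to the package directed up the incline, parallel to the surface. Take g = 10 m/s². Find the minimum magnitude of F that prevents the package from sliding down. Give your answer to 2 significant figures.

The normal force is N = mg cos 45° = 70.711 N. With F at its minimum the package is on the verge of sliding down, so static friction is at its maximum μ_s N = 0.49 × 70.711 = 34.648 N and acts up the slope.
Equilibrium along the incline: F + μ_s N = mg sin 45°, so F = 70.711 − 34.648 = 36.063 N.

36 N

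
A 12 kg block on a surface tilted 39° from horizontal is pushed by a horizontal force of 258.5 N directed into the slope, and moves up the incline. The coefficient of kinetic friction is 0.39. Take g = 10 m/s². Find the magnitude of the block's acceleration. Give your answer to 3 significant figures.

The horizontal push has components F cos 39° = 258.5 × 0.7771 = 200.880 N up the incline and F sin 39° = 258.5 × 0.6293 = 162.674 N pressing into the surface.
The normal force is therefore N = mg cos 39° + F sin 39° = 93.252 + 162.674 = 255.926 N, and kinetic friction down the slope is μN = 0.39 × 255.926 = 99.811 N.
Along the incline: F cos 39° − mg sin 39° − μN = ma, so 200.880 − 75.516 − 99.811 = 12 a, giving a = 2.1294 m/s².

2.13 m/s²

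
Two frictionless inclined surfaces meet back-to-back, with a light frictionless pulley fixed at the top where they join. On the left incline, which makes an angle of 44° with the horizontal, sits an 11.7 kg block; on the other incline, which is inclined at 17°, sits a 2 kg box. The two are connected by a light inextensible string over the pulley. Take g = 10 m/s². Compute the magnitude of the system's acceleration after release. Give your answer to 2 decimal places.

Resolve each weight along its own incline: the 11.7 kg mass has component 11.7 × 10 × sin 44° = 81.275 N down its slope, and the 2 kg mass has 2 × 10 × sin 17° = 5.847 N down its slope.
The 11.7 kg side's 81.275 N exceeds the other side's 5.847 N, so that mass slides down and the 2 kg mass slides up. Taking that direction as positive, Newton's second law for the whole system gives 81.275 − 5.847 = (11.7 + 2) a, so a = 75.428 / 13.7 = 5.5057 m/s².

5.51 m/s²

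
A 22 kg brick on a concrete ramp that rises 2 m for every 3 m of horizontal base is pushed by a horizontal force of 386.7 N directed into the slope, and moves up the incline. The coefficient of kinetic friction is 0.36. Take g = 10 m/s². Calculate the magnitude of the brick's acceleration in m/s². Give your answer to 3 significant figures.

The horizontal push has components F cos 33.69° = 386.7 × 0.8321 = 321.773 N up the incline and F sin 33.69° = 386.7 × 0.5547 = 214.502 N pressing into the surface.
The normal force is therefore N = mg cos 33.69° + F sin 33.69° = 183.062 + 214.502 = 397.564 N, and kinetic friction down the slope is μN = 0.36 × 397.564 = 143.123 N.
Along the incline: F cos 33.69° − mg sin 33.69° − μN = ma, so 321.773 − 122.034 − 143.123 = 22 a, giving a = 2.5735 m/s².

2.57 m/s²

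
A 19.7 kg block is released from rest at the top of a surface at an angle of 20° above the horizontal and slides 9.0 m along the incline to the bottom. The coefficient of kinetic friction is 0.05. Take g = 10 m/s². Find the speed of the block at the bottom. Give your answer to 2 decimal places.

The weight component along the incline is mg sin 20° = 67.378 N and the normal force is N = mg cos 20° = 185.119 N.
Friction up the slope is f = μN = 0.05 × 185.119 = 9.256 N, so the net downslope force is 67.378 − 9.256 = 58.122 N and a = 58.122 / 19.7 = 2.9504 m/s².
Starting from rest over a distance of 9.0 m, v² = 2aL = 2 × 2.9504 × 9.0 = 53.1072, so v = 7.2875 m/s.

7.29 m/s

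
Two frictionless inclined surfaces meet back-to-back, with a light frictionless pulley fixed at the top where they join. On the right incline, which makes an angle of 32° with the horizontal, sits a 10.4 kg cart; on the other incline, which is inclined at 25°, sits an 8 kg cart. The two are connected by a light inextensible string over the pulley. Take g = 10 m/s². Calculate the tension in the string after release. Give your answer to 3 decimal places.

Resolve each weight along its own incline: the 10.4 kg mass has component 10.4 × 10 × sin 32° = 55.112 N down its slope, and the 8 kg mass has 8 × 10 × sin 25° = 33.809 N down its slope.
The 10.4 kg side's 55.112 N exceeds the other side's 33.809 N, so that mass slides down and the 8 kg mass slides up. Taking that direction as positive, Newton's second law for the whole system gives 55.112 − 33.809 = (10.4 + 8) a, so a = 21.303 / 18.4 = 1.1578 m/s².
For the 8 kg mass (up-slope positive): T − 33.809 = 8 × 1.1578, so T = 43.071 N.

43.071 N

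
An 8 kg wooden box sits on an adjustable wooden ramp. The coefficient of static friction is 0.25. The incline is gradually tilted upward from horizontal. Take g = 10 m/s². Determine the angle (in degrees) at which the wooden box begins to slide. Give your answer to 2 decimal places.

14.04°

At the threshold of sliding, static friction is at its maximum μ_s N and exactly balances the weight component along the incline: mg sin θ = μ_s mg cos θ.
Hence tan θ = μ_s = 0.25, so θ = arctan(0.25) = 14.0362°.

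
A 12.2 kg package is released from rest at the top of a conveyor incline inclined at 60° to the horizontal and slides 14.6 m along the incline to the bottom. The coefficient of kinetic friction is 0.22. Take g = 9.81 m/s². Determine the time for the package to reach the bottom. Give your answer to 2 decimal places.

The weight component along the incline is mg sin 60° = 103.648 N and the normal force is N = mg cos 60° = 59.841 N.
Friction up the slope is f = μN = 0.22 × 59.841 = 13.165 N, so the net downslope force is 103.648 − 13.165 = 90.483 N and a = 90.483 / 12.2 = 7.4166 m/s².
Starting from rest, L = ½at², so t = √(2L/a) = √(2 × 14.6 / 7.4166) = 1.9842 s.

1.98 s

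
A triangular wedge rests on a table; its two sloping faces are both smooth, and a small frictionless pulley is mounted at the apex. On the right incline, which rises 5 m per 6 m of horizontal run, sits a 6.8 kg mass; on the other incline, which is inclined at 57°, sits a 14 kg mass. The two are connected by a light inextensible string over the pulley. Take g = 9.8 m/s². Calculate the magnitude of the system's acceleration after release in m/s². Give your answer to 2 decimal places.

Resolve each weight along its own incline: the 6.8 kg mass has component 6.8 × 9.8 × sin 39.81° = 42.662 N down its slope, and the 14 kg mass has 14 × 9.8 × sin 57° = 115.066 N down its slope.
The 14 kg side's 115.066 N exceeds the other side's 42.662 N, so that mass slides down and the 6.8 kg mass slides up. Taking that direction as positive, Newton's second law for the whole system gives 115.066 − 42.662 = (6.8 + 14) a, so a = 72.404 / 20.8 = 3.4810 m/s².

3.48 m/s²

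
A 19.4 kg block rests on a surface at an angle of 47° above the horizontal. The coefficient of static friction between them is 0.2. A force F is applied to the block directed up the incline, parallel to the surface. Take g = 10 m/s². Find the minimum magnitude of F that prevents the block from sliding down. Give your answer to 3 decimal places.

115.421 N

The normal force is N = mg cos 47° = 132.308 N. With F at its minimum the block is on the verge of sliding down, so static friction is at its maximum μ_s N = 0.2 × 132.308 = 26.462 N and acts up the slope.
Equilibrium along the incline: F + μ_s N = mg sin 47°, so F = 141.883 − 26.462 = 115.421 N.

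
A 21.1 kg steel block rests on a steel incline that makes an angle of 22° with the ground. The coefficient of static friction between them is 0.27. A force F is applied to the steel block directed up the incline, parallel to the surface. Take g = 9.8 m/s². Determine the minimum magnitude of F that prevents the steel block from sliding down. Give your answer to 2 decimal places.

The normal force is N = mg cos 22° = 191.723 N. With F at its minimum the steel block is on the verge of sliding down, so static friction is at its maximum μ_s N = 0.27 × 191.723 = 51.765 N and acts up the slope.
Equilibrium along the incline: F + μ_s N = mg sin 22°, so F = 77.461 − 51.765 = 25.696 N.

25.70 N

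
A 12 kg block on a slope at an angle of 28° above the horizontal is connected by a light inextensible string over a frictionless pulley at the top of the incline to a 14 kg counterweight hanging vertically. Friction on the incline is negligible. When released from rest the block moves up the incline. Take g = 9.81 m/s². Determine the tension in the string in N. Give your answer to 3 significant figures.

93.1 N

For the block on the incline: the weight component along the slope is m₁g sin 28° = 12 × 9.81 × 0.4695 = 55.270 N and the normal force is N = m₁g cos 28° = 103.941 N.
Newton's second law for the block (up-slope positive): T − 55.270 = 12 a. For the hanging counterweight (downward positive): 14 × 9.81 − T = 14 a.
Adding the two equations eliminates T: 82.070 = 26 a, so a = 3.1565 m/s².
Then from the hanging counterweight's equation, T = 14 × (9.81 − 3.1565) = 93.149 N.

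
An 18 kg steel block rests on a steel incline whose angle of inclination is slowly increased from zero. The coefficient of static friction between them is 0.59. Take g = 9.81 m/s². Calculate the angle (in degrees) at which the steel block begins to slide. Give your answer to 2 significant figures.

31°

At the threshold of sliding, static friction is at its maximum μ_s N and exactly balances the weight component along the incline: mg sin θ = μ_s mg cos θ.
Hence tan θ = μ_s = 0.59, so θ = arctan(0.59) = 30.5406°.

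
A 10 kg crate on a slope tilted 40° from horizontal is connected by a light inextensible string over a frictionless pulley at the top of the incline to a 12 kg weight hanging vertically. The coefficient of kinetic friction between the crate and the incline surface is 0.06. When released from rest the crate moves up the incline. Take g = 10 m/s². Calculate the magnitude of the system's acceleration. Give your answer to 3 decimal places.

For the crate on the incline: the weight component along the slope is m₁g sin 40° = 10 × 10 × 0.6428 = 64.280 N and the normal force is N = m₁g cos 40° = 76.604 N.
Kinetic friction opposes the crate's motion up the incline: f = μN = 0.06 × 76.604 = 4.596 N acting down the slope.
Newton's second law for the crate (up-slope positive): T − 64.280 − 4.596 = 10 a. For the hanging weight (downward positive): 12 × 10 − T = 12 a.
Adding the two equations eliminates T: 51.124 = 22 a, so a = 2.3238 m/s².

2.324 m/s²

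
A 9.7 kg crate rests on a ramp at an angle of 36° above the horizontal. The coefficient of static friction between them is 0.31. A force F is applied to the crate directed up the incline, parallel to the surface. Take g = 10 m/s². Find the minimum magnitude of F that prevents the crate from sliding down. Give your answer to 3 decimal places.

The normal force is N = mg cos 36° = 78.475 N. With F at its minimum the crate is on the verge of sliding down, so static friction is at its maximum μ_s N = 0.31 × 78.475 = 24.327 N and acts up the slope.
Equilibrium along the incline: F + μ_s N = mg sin 36°, so F = 57.015 − 24.327 = 32.688 N.

32.688 N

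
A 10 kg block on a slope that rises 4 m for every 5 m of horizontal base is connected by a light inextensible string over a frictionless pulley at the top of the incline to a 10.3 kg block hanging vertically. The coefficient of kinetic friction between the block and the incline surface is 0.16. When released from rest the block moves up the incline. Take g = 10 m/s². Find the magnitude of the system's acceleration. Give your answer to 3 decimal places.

For the block on the incline: the weight component along the slope is m₁g sin 38.66° = 10 × 10 × 0.6247 = 62.470 N and the normal force is N = m₁g cos 38.66° = 78.087 N.
Kinetic friction opposes the block's motion up the incline: f = μN = 0.16 × 78.087 = 12.494 N acting down the slope.
Newton's second law for the block (up-slope positive): T − 62.470 − 12.494 = 10 a. For the hanging block (downward positive): 10.3 × 10 − T = 10.3 a.
Adding the two equations eliminates T: 28.036 = 20.3 a, so a = 1.3811 m/s².

1.381 m/s²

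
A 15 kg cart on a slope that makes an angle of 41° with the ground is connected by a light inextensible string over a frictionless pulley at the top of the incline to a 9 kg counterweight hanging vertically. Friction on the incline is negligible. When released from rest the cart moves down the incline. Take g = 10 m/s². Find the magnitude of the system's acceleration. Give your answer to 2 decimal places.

For the cart on the incline: the weight component along the slope is m₁g sin 41° = 15 × 10 × 0.6561 = 98.415 N and the normal force is N = m₁g cos 41° = 113.206 N.
Newton's second law for the cart (down-slope positive): 98.415 − T = 15 a. For the hanging counterweight (upward positive): T − 9 × 10 = 9 a.
Adding the two equations eliminates T: 8.415 = 24 a, so a = 0.3506 m/s².

0.35 m/s²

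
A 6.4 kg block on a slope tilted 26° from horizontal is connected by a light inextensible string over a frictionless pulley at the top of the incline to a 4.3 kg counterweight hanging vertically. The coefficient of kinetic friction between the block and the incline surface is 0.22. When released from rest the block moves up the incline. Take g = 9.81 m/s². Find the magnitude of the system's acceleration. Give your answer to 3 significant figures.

0.210 m/s²

For the block on the incline: the weight component along the slope is m₁g sin 26° = 6.4 × 9.81 × 0.4384 = 27.525 N and the normal force is N = m₁g cos 26° = 56.430 N.
Kinetic friction opposes the block's motion up the incline: f = μN = 0.22 × 56.430 = 12.415 N acting down the slope.
Newton's second law for the block (up-slope positive): T − 27.525 − 12.415 = 6.4 a. For the hanging counterweight (downward positive): 4.3 × 9.81 − T = 4.3 a.
Adding the two equations eliminates T: 2.243 = 10.7 a, so a = 0.2096 m/s².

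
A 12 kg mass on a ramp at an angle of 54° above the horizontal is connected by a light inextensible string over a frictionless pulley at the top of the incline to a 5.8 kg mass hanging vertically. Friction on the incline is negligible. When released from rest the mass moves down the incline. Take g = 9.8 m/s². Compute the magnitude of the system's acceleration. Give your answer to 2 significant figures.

For the mass on the incline: the weight component along the slope is m₁g sin 54° = 12 × 9.8 × 0.8090 = 95.138 N and the normal force is N = m₁g cos 54° = 69.124 N.
Newton's second law for the mass (down-slope positive): 95.138 − T = 12 a. For the hanging mass (upward positive): T − 5.8 × 9.8 = 5.8 a.
Adding the two equations eliminates T: 38.298 = 17.8 a, so a = 2.1516 m/s².

2.2 m/s²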